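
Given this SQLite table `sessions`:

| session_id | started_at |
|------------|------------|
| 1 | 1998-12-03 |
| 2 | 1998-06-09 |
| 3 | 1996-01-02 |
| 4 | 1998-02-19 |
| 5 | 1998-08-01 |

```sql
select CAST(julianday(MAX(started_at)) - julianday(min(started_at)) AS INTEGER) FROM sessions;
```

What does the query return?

MIN = 1996-01-02, MAX = 1998-12-03.
29 days remain in January 1996 after the 2nd (31 − 2).
Full months from February 1996 through November 1998 contribute their day counts.
Then 3 days into December 1998.
Total: 29 + 29 + 31 + 30 + 31 + 30 + 31 + 31 + 30 + 31 + 30 + 31 + 31 + 28 + 31 + 30 + 31 + 30 + 31 + 31 + 30 + 31 + 30 + 31 + 31 + 28 + 31 + 30 + 31 + 30 + 31 + 31 + 30 + 31 + 30 + 3 = 1066.

1066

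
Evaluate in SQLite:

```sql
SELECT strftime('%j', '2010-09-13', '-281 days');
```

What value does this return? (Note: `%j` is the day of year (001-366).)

340

First apply '-281 days': 2010-09-13 → 2009-12-06.
Day-of-year for 2009-12-06: days since 2009-01-01 inclusive = 340, zero-padded to 340.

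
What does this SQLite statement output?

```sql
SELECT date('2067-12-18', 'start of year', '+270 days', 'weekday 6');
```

2067-10-01

`start of year` rewinds 2067-12-18 to 2067-01-01.
Applying '+270 days' to 2067-01-01: counting 270 days forward gives 2067-09-28.
`weekday 6` advances to the next Saturday; 2067-09-28 is a Wednesday, so it moves forward to 2067-10-01.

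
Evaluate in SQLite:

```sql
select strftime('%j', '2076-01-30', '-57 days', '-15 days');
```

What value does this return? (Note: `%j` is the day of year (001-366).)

First apply '-57 days', '-15 days': 2076-01-30 → 2075-11-19.
Day-of-year for 2075-11-19: days since 2075-01-01 inclusive = 323, zero-padded to 323.

323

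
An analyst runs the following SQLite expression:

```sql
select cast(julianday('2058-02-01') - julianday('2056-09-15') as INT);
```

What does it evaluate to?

15 days remain in September 2056 after the 15th (30 − 15).
Full months from October 2056 through January 2058 contribute their day counts.
Then 1 day into February 2058.
Total: 15 + 31 + 30 + 31 + 31 + 28 + 31 + 30 + 31 + 30 + 31 + 31 + 30 + 31 + 30 + 31 + 31 + 1 = 504.

504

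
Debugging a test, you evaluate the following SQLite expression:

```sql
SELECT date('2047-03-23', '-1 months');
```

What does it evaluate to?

Adding -1 month to 2047-03-23 gives 2047-02-23.

2047-02-23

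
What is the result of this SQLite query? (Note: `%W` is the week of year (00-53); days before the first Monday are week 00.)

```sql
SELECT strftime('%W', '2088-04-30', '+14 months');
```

First apply '+14 months': 2088-04-30 → 2089-06-30.
2089-06-30 is a Thursday. SQLite's %W counts Mondays since the year started; the result is 26.

26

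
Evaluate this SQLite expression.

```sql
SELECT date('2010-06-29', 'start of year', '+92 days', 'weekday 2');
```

`start of year` rewinds 2010-06-29 to 2010-01-01.
Applying '+92 days' to 2010-01-01: counting 92 days forward gives 2010-04-03.
`weekday 2` advances to the next Tuesday; 2010-04-03 is a Saturday, so it moves forward to 2010-04-06.

2010-04-06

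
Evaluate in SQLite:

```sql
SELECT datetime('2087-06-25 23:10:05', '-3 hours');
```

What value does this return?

2087-06-25 20:10:05

-3 hours from 2087-06-25 23:10:05 is 2087-06-25 20:10:05.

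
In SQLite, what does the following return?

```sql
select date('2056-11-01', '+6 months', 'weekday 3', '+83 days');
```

2057-07-24

Adding +6 months to 2056-11-01 gives 2057-05-01.
`weekday 3` advances to the next Wednesday; 2057-05-01 is a Tuesday, so it moves forward to 2057-05-02.
Applying '+83 days' to 2057-05-02: counting 83 days forward gives 2057-07-24.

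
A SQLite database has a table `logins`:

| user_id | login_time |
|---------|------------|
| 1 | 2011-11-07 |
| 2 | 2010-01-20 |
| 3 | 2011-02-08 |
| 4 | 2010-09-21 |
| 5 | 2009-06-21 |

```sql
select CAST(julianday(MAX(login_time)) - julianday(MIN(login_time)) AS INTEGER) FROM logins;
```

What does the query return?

869

MIN = 2009-06-21, MAX = 2011-11-07.
9 days remain in June 2009 after the 21st (30 − 21).
Full months from July 2009 through October 2011 contribute their day counts.
Then 7 days into November 2011.
Total: 9 + 31 + 31 + 30 + 31 + 30 + 31 + 31 + 28 + 31 + 30 + 31 + 30 + 31 + 31 + 30 + 31 + 30 + 31 + 31 + 28 + 31 + 30 + 31 + 30 + 31 + 31 + 30 + 31 + 7 = 869.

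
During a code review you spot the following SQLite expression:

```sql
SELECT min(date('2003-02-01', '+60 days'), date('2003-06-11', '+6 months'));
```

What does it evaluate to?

2003-04-02

date('2003-02-01', '+60 days') → 2003-04-02.
date('2003-06-11', '+6 months') → 2003-12-11.
Earlier of the two is 2003-04-02.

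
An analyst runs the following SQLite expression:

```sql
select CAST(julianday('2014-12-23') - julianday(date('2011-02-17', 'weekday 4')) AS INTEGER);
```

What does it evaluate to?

1405

`weekday 4` advances to the next Thursday; 2011-02-17 is already a Thursday, so it stays at 2011-02-17.
11 days remain in February 2011 after the 17th (28 − 17).
Full months from March 2011 through November 2014 contribute their day counts.
Then 23 days into December 2014.
Total: 11 + 31 + 30 + 31 + 30 + 31 + 31 + 30 + 31 + 30 + 31 + 31 + 29 + 31 + 30 + 31 + 30 + 31 + 31 + 30 + 31 + 30 + 31 + 31 + 28 + 31 + 30 + 31 + 30 + 31 + 31 + 30 + 31 + 30 + 31 + 31 + 28 + 31 + 30 + 31 + 30 + 31 + 31 + 30 + 31 + 30 + 23 = 1405.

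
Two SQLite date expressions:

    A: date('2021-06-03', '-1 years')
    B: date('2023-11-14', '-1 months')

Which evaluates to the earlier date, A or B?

A

A = 2020-06-03.
B = 2023-10-14.
A is earlier.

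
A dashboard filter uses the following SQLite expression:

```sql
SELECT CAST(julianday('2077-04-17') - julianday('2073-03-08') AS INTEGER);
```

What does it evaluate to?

1501

23 days remain in March 2073 after the 8th (31 − 8).
Full months from April 2073 through March 2077 contribute their day counts.
Then 17 days into April 2077.
Total: 23 + 30 + 31 + 30 + 31 + 31 + 30 + 31 + 30 + 31 + 31 + 28 + 31 + 30 + 31 + 30 + 31 + 31 + 30 + 31 + 30 + 31 + 31 + 28 + 31 + 30 + 31 + 30 + 31 + 31 + 30 + 31 + 30 + 31 + 31 + 29 + 31 + 30 + 31 + 30 + 31 + 31 + 30 + 31 + 30 + 31 + 31 + 28 + 31 + 17 = 1501.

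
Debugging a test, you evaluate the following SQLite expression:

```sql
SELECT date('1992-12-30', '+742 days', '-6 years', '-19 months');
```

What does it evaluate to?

Applying '+742 days' to 1992-12-30: counting 742 days forward gives 1995-01-11.
Adding -6 years to 1995-01-11 gives 1989-01-11.
Adding -19 months to 1989-01-11 gives 1987-06-11.

1987-06-11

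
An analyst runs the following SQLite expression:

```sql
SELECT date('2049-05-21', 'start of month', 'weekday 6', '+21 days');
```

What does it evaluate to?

2049-05-22

`start of month` rewinds 2049-05-21 to 2049-05-01.
`weekday 6` advances to the next Saturday; 2049-05-01 is already a Saturday, so it stays at 2049-05-01.
Advancing 21 more days within May lands on 2049-05-22.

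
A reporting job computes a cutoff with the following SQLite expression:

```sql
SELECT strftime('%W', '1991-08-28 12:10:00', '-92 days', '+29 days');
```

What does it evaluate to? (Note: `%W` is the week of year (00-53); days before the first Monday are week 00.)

First apply '-92 days', '+29 days': 1991-08-28 12:10:00 → 1991-06-26 12:10:00.
1991-06-26 is a Wednesday. SQLite's %W counts Mondays since the year started; the result is 25.

25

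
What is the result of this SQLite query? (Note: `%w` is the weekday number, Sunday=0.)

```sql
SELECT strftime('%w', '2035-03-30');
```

5

2035-03-30 is a Friday; with Sunday=0 that is 5.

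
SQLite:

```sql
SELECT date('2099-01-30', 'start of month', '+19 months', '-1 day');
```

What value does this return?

2100-07-31

`start of month` rewinds 2099-01-30 to 2099-01-01.
Adding +19 months to 2099-01-01 gives 2100-08-01.
Going back 1 day from 2100-08-01 reaches 2100-07-31 (last day of July, 31 days).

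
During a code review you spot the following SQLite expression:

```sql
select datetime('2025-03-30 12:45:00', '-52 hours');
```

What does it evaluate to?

-52 hours from 2025-03-30 12:45:00 is 2025-03-28 08:45:00 (crosses midnight).

2025-03-28 08:45:00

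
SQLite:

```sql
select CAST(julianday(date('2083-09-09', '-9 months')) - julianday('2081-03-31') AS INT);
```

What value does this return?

618

Adding -9 months to 2083-09-09 gives 2082-12-09.
0 days remain in March 2081 after the 31st (31 − 31).
Full months from April 2081 through November 2082 contribute their day counts.
Then 9 days into December 2082.
Total: 0 + 30 + 31 + 30 + 31 + 31 + 30 + 31 + 30 + 31 + 31 + 28 + 31 + 30 + 31 + 30 + 31 + 31 + 30 + 31 + 30 + 9 = 618.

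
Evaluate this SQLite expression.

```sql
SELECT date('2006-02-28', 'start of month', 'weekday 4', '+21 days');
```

2006-02-23

`start of month` rewinds 2006-02-28 to 2006-02-01.
`weekday 4` advances to the next Thursday; 2006-02-01 is a Wednesday, so it moves forward to 2006-02-02.
Advancing 21 more days within February lands on 2006-02-23.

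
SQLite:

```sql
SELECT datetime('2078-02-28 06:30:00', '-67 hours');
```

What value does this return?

-67 hours from 2078-02-28 06:30:00 is 2078-02-25 11:30:00 (crosses midnight).

2078-02-25 11:30:00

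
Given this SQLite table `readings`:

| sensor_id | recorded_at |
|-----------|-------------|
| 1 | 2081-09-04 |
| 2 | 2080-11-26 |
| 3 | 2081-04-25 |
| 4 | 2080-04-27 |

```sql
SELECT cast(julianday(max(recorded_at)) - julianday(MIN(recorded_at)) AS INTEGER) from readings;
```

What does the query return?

MIN = 2080-04-27, MAX = 2081-09-04.
3 days remain in April 2080 after the 27th (30 − 27).
Full months from May 2080 through August 2081 contribute their day counts.
Then 4 days into September 2081.
Total: 3 + 31 + 30 + 31 + 31 + 30 + 31 + 30 + 31 + 31 + 28 + 31 + 30 + 31 + 30 + 31 + 31 + 4 = 495.

495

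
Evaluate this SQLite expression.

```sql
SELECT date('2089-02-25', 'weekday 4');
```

`weekday 4` advances to the next Thursday; 2089-02-25 is a Friday, so it moves forward to 2089-03-03.

2089-03-03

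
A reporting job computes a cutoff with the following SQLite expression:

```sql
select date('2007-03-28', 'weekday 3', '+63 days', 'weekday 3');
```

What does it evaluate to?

2007-05-30

`weekday 3` advances to the next Wednesday; 2007-03-28 is already a Wednesday, so it stays at 2007-03-28.
Applying '+63 days' to 2007-03-28: counting 63 days forward gives 2007-05-30.
`weekday 3` advances to the next Wednesday; 2007-05-30 is already a Wednesday, so it stays at 2007-05-30.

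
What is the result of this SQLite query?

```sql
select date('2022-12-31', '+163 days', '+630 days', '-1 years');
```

2024-03-03

Applying '+163 days' to 2022-12-31: counting 163 days forward gives 2023-06-12.
Applying '+630 days' to 2023-06-12: counting 630 days forward gives 2025-03-03.
Adding -1 year to 2025-03-03 gives 2024-03-03.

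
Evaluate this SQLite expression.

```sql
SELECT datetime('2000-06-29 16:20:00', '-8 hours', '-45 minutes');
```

2000-06-29 07:35:00

-8 hours from 2000-06-29 16:20:00 is 2000-06-29 08:20:00.
-45 minutes from 2000-06-29 08:20:00 is 2000-06-29 07:35:00.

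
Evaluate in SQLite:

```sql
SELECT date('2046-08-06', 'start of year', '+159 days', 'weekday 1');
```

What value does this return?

2046-06-11

`start of year` rewinds 2046-08-06 to 2046-01-01.
Applying '+159 days' to 2046-01-01: counting 159 days forward gives 2046-06-09.
`weekday 1` advances to the next Monday; 2046-06-09 is a Saturday, so it moves forward to 2046-06-11.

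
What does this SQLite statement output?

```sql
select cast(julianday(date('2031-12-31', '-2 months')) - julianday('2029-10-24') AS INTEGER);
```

737

Adding -2 months to 2031-12-31 gives 2031-10-31.
7 days remain in October 2029 after the 24th (31 − 24).
Full months from November 2029 through September 2031 contribute their day counts.
Then 31 days into October 2031.
Total: 7 + 30 + 31 + 31 + 28 + 31 + 30 + 31 + 30 + 31 + 31 + 30 + 31 + 30 + 31 + 31 + 28 + 31 + 30 + 31 + 30 + 31 + 31 + 30 + 31 = 737.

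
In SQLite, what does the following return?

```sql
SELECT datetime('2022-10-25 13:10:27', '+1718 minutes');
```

1718 minutes = 28h 38m; +1718 minutes from 2022-10-25 13:10:27 is 2022-10-26 17:48:27 (crosses midnight).

2022-10-26 17:48:27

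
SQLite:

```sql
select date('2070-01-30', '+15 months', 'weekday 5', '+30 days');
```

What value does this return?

Adding +15 months to 2070-01-30 gives 2071-04-30.
`weekday 5` advances to the next Friday; 2071-04-30 is a Thursday, so it moves forward to 2071-05-01.
Advancing 30 more days within May lands on 2071-05-31.

2071-05-31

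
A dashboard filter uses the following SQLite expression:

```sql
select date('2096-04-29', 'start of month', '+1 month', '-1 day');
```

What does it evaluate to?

`start of month` rewinds 2096-04-29 to 2096-04-01.
Adding +1 month to 2096-04-01 gives 2096-05-01.
Going back 1 day from 2096-05-01 reaches 2096-04-30 (last day of April, 30 days).

2096-04-30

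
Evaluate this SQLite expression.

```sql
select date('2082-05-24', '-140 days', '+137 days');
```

2082-05-21

Applying '-140 days' to 2082-05-24: counting 140 days back gives 2082-01-04.
Applying '+137 days' to 2082-01-04: counting 137 days forward gives 2082-05-21.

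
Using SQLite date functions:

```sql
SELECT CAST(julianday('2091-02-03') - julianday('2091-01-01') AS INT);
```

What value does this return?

30 days remain in January 2091 after the 1st (31 − 1).
Then 3 days into February 2091.
Total: 30 + 3 = 33.

33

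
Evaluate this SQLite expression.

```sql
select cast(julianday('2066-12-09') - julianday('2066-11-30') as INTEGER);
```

9

0 days remain in November 2066 after the 30th (30 − 30).
Then 9 days into December 2066.
Total: 0 + 9 = 9.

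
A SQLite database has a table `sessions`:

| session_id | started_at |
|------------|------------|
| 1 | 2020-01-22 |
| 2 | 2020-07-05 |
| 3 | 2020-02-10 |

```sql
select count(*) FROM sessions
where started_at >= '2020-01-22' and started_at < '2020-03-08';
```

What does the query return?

2

Rows in [2020-01-22, 2020-03-08): 2020-01-22, 2020-02-10 → 2 rows.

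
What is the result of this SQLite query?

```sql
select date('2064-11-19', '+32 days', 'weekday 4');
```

2064-12-25

November 2064 has 30 days; 11 remain after the 19th, so 12 days reach 2064-12-01.
Advancing 20 more days within December lands on 2064-12-21.
`weekday 4` advances to the next Thursday; 2064-12-21 is a Sunday, so it moves forward to 2064-12-25.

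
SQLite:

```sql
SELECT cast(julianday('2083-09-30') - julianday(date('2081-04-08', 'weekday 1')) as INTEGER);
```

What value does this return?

`weekday 1` advances to the next Monday; 2081-04-08 is a Tuesday, so it moves forward to 2081-04-14.
16 days remain in April 2081 after the 14th (30 − 14).
Full months from May 2081 through August 2083 contribute their day counts.
Then 30 days into September 2083.
Total: 16 + 31 + 30 + 31 + 31 + 30 + 31 + 30 + 31 + 31 + 28 + 31 + 30 + 31 + 30 + 31 + 31 + 30 + 31 + 30 + 31 + 31 + 28 + 31 + 30 + 31 + 30 + 31 + 31 + 30 = 899.

899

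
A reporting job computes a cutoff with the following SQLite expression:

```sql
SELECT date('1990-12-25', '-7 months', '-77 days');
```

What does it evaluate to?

1990-03-09

Adding -7 months to 1990-12-25 gives 1990-05-25.
Applying '-77 days' to 1990-05-25: counting 77 days back gives 1990-03-09.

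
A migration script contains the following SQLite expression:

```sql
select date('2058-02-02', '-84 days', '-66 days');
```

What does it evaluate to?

2057-09-05

Applying '-84 days' to 2058-02-02: counting 84 days back gives 2057-11-10.
Applying '-66 days' to 2057-11-10: counting 66 days back gives 2057-09-05.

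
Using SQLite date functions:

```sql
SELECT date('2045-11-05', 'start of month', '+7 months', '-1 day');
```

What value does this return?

2046-05-31

`start of month` rewinds 2045-11-05 to 2045-11-01.
Adding +7 months to 2045-11-01 gives 2046-06-01.
Going back 1 day from 2046-06-01 reaches 2046-05-31 (last day of May, 31 days).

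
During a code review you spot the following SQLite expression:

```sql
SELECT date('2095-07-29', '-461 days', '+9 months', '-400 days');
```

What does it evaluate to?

2093-12-20

Applying '-461 days' to 2095-07-29: counting 461 days back gives 2094-04-24.
Adding +9 months to 2094-04-24 gives 2095-01-24.
Applying '-400 days' to 2095-01-24: counting 400 days back gives 2093-12-20.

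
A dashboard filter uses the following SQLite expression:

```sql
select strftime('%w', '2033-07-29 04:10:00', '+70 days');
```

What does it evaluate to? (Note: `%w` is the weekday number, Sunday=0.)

First apply '+70 days': 2033-07-29 04:10:00 → 2033-10-07 04:10:00.
2033-10-07 is a Friday; with Sunday=0 that is 5.

5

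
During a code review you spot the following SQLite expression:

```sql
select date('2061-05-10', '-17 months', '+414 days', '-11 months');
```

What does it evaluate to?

Adding -17 months to 2061-05-10 gives 2059-12-10.
Applying '+414 days' to 2059-12-10: counting 414 days forward gives 2061-01-27.
Adding -11 months to 2061-01-27 gives 2060-02-27.

2060-02-27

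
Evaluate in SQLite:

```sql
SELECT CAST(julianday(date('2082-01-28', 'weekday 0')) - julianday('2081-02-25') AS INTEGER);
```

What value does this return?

`weekday 0` advances to the next Sunday; 2082-01-28 is a Wednesday, so it moves forward to 2082-02-01.
3 days remain in February 2081 after the 25th (28 − 25).
Full months from March 2081 through January 2082 contribute their day counts.
Then 1 day into February 2082.
Total: 3 + 31 + 30 + 31 + 30 + 31 + 31 + 30 + 31 + 30 + 31 + 31 + 1 = 341.

341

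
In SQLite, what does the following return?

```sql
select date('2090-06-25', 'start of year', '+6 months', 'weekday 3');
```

2090-07-05

`start of year` rewinds 2090-06-25 to 2090-01-01.
Adding +6 months to 2090-01-01 gives 2090-07-01.
`weekday 3` advances to the next Wednesday; 2090-07-01 is a Saturday, so it moves forward to 2090-07-05.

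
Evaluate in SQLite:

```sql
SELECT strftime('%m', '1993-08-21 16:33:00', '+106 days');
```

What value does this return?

First apply '+106 days': 1993-08-21 16:33:00 → 1993-12-05 16:33:00.
`%m` extracts the 2-digit month (01-12): 12.

12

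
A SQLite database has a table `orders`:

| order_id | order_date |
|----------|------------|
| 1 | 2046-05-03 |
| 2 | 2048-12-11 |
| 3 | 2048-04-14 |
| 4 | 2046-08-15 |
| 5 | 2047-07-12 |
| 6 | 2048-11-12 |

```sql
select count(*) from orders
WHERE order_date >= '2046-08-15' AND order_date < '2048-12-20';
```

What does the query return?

5

Rows in [2046-08-15, 2048-12-20): 2048-12-11, 2048-04-14, 2046-08-15, 2047-07-12, 2048-11-12 → 5 rows.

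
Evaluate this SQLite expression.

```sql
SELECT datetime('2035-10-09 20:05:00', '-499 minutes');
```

499 minutes = 8h 19m; -499 minutes from 2035-10-09 20:05:00 is 2035-10-09 11:46:00.

2035-10-09 11:46:00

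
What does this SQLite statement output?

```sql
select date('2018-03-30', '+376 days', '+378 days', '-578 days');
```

2018-09-22

Applying '+376 days' to 2018-03-30: counting 376 days forward gives 2019-04-10.
Applying '+378 days' to 2019-04-10: counting 378 days forward gives 2020-04-22.
Applying '-578 days' to 2020-04-22: counting 578 days back gives 2018-09-22.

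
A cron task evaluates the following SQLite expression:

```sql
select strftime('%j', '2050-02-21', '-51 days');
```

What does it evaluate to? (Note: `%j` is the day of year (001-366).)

001

First apply '-51 days': 2050-02-21 → 2050-01-01.
Day-of-year for 2050-01-01: days since 2050-01-01 inclusive = 1, zero-padded to 001.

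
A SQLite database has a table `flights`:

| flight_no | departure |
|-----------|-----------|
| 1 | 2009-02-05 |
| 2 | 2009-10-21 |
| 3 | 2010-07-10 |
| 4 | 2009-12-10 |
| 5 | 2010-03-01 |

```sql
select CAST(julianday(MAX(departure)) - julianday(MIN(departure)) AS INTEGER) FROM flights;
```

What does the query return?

MIN = 2009-02-05, MAX = 2010-07-10.
23 days remain in February 2009 after the 5th (28 − 5).
Full months from March 2009 through June 2010 contribute their day counts.
Then 10 days into July 2010.
Total: 23 + 31 + 30 + 31 + 30 + 31 + 31 + 30 + 31 + 30 + 31 + 31 + 28 + 31 + 30 + 31 + 30 + 10 = 520.

520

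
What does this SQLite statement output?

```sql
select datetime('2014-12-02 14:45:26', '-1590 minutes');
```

2014-12-01 12:15:26

1590 minutes = 26h 30m; -1590 minutes from 2014-12-02 14:45:26 is 2014-12-01 12:15:26 (crosses midnight).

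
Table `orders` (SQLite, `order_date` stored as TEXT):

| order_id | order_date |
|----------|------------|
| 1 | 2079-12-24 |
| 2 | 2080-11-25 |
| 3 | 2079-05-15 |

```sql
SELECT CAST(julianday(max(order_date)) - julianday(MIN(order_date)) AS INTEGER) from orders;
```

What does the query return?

MIN = 2079-05-15, MAX = 2080-11-25.
16 days remain in May 2079 after the 15th (31 − 15).
Full months from June 2079 through October 2080 contribute their day counts.
Then 25 days into November 2080.
Total: 16 + 30 + 31 + 31 + 30 + 31 + 30 + 31 + 31 + 29 + 31 + 30 + 31 + 30 + 31 + 31 + 30 + 31 + 25 = 560.

560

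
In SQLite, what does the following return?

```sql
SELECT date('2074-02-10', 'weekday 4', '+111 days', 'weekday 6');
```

2074-06-09

`weekday 4` advances to the next Thursday; 2074-02-10 is a Saturday, so it moves forward to 2074-02-15.
Applying '+111 days' to 2074-02-15: counting 111 days forward gives 2074-06-06.
`weekday 6` advances to the next Saturday; 2074-06-06 is a Wednesday, so it moves forward to 2074-06-09.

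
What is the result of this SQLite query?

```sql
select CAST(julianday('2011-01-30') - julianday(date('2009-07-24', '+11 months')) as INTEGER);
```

Adding +11 months to 2009-07-24 gives 2010-06-24.
6 days remain in June 2010 after the 24th (30 − 24).
Full months from July 2010 through December 2010 contribute their day counts.
Then 30 days into January 2011.
Total: 6 + 31 + 31 + 30 + 31 + 30 + 31 + 30 = 220.

220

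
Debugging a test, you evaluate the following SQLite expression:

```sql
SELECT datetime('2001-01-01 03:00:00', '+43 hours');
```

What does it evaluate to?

2001-01-02 22:00:00

+43 hours from 2001-01-01 03:00:00 is 2001-01-02 22:00:00 (crosses midnight).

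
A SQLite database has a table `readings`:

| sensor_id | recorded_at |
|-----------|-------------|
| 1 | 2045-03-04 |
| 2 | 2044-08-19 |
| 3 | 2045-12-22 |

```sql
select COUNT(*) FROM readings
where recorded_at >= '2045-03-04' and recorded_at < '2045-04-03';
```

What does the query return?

Rows in [2045-03-04, 2045-04-03): 2045-03-04 → 1 row.

1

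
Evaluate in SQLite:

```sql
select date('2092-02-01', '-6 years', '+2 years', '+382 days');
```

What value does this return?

Adding -6 years to 2092-02-01 gives 2086-02-01.
Adding +2 years to 2086-02-01 gives 2088-02-01.
Applying '+382 days' to 2088-02-01: counting 382 days forward gives 2089-02-17.

2089-02-17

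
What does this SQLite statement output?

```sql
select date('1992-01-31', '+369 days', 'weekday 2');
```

1993-02-09

Applying '+369 days' to 1992-01-31: counting 369 days forward gives 1993-02-03.
`weekday 2` advances to the next Tuesday; 1993-02-03 is a Wednesday, so it moves forward to 1993-02-09.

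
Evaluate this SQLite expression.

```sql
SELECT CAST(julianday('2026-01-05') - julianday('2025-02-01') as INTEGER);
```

338

27 days remain in February 2025 after the 1st (28 − 1).
Full months from March 2025 through December 2025 contribute their day counts.
Then 5 days into January 2026.
Total: 27 + 31 + 30 + 31 + 30 + 31 + 31 + 30 + 31 + 30 + 31 + 5 = 338.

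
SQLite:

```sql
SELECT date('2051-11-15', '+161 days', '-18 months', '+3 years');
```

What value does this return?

Applying '+161 days' to 2051-11-15: counting 161 days forward gives 2052-04-24.
Adding -18 months to 2052-04-24 gives 2050-10-24.
Adding +3 years to 2050-10-24 gives 2053-10-24.

2053-10-24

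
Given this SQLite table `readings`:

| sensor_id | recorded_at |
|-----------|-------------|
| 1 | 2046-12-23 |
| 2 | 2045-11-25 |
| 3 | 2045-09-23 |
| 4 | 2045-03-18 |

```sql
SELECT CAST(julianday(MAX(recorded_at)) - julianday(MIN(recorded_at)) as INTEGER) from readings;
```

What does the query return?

645

MIN = 2045-03-18, MAX = 2046-12-23.
13 days remain in March 2045 after the 18th (31 − 18).
Full months from April 2045 through November 2046 contribute their day counts.
Then 23 days into December 2046.
Total: 13 + 30 + 31 + 30 + 31 + 31 + 30 + 31 + 30 + 31 + 31 + 28 + 31 + 30 + 31 + 30 + 31 + 31 + 30 + 31 + 30 + 23 = 645.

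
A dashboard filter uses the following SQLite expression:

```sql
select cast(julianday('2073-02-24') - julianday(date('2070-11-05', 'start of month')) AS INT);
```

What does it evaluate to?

`start of month` rewinds 2070-11-05 to 2070-11-01.
29 days remain in November 2070 after the 1st (30 − 1).
Full months from December 2070 through January 2073 contribute their day counts.
Then 24 days into February 2073.
Total: 29 + 31 + 31 + 28 + 31 + 30 + 31 + 30 + 31 + 31 + 30 + 31 + 30 + 31 + 31 + 29 + 31 + 30 + 31 + 30 + 31 + 31 + 30 + 31 + 30 + 31 + 31 + 24 = 846.

846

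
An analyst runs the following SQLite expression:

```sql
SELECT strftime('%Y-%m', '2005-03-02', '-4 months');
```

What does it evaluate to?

2004-11

First apply '-4 months': 2005-03-02 → 2004-11-02.
`%Y-%m` extracts the year-month: 2004-11.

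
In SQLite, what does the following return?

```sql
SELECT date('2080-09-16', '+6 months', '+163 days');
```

2081-08-26

Adding +6 months to 2080-09-16 gives 2081-03-16.
Applying '+163 days' to 2081-03-16: counting 163 days forward gives 2081-08-26.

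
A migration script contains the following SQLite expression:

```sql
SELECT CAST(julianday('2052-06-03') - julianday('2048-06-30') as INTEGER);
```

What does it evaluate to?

0 days remain in June 2048 after the 30th (30 − 30).
Full months from July 2048 through May 2052 contribute their day counts.
Then 3 days into June 2052.
Total: 0 + 31 + 31 + 30 + 31 + 30 + 31 + 31 + 28 + 31 + 30 + 31 + 30 + 31 + 31 + 30 + 31 + 30 + 31 + 31 + 28 + 31 + 30 + 31 + 30 + 31 + 31 + 30 + 31 + 30 + 31 + 31 + 28 + 31 + 30 + 31 + 30 + 31 + 31 + 30 + 31 + 30 + 31 + 31 + 29 + 31 + 30 + 31 + 3 = 1434.

1434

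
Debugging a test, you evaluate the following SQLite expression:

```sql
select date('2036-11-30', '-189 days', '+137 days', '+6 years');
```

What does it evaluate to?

2042-10-09

Applying '-189 days' to 2036-11-30: counting 189 days back gives 2036-05-25.
Applying '+137 days' to 2036-05-25: counting 137 days forward gives 2036-10-09.
Adding +6 years to 2036-10-09 gives 2042-10-09.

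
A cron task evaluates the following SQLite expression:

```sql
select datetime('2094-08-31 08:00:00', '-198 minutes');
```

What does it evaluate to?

198 minutes = 3h 18m; -198 minutes from 2094-08-31 08:00:00 is 2094-08-31 04:42:00.

2094-08-31 04:42:00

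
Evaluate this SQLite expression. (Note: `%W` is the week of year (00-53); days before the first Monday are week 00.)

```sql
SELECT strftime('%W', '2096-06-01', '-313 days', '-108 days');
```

First apply '-313 days', '-108 days': 2096-06-01 → 2095-04-07.
2095-04-07 is a Thursday. SQLite's %W counts Mondays since the year started; the result is 14.

14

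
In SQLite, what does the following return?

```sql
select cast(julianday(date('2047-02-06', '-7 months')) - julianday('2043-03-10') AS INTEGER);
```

Adding -7 months to 2047-02-06 gives 2046-07-06.
21 days remain in March 2043 after the 10th (31 − 10).
Full months from April 2043 through June 2046 contribute their day counts.
Then 6 days into July 2046.
Total: 21 + 30 + 31 + 30 + 31 + 31 + 30 + 31 + 30 + 31 + 31 + 29 + 31 + 30 + 31 + 30 + 31 + 31 + 30 + 31 + 30 + 31 + 31 + 28 + 31 + 30 + 31 + 30 + 31 + 31 + 30 + 31 + 30 + 31 + 31 + 28 + 31 + 30 + 31 + 30 + 6 = 1214.

1214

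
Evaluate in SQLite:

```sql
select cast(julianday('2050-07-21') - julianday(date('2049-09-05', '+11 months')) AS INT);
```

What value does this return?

-15

Adding +11 months to 2049-09-05 gives 2050-08-05.
10 days remain in July 2050 after the 21st (31 − 21).
Then 5 days into August 2050.
Total: 10 + 5 = 15.
The subtraction is earlier − later, so the result is −15 → -15.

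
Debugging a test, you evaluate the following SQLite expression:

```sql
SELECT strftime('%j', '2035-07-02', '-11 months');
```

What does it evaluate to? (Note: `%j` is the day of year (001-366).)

First apply '-11 months': 2035-07-02 → 2034-08-02.
Day-of-year for 2034-08-02: days since 2034-01-01 inclusive = 214, zero-padded to 214.

214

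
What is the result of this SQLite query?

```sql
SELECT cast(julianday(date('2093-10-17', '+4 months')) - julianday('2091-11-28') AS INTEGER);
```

812

Adding +4 months to 2093-10-17 gives 2094-02-17.
2 days remain in November 2091 after the 28th (30 − 28).
Full months from December 2091 through January 2094 contribute their day counts.
Then 17 days into February 2094.
Total: 2 + 31 + 31 + 29 + 31 + 30 + 31 + 30 + 31 + 31 + 30 + 31 + 30 + 31 + 31 + 28 + 31 + 30 + 31 + 30 + 31 + 31 + 30 + 31 + 30 + 31 + 31 + 17 = 812.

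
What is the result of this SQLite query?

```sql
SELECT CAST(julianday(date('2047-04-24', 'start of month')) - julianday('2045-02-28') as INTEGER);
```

`start of month` rewinds 2047-04-24 to 2047-04-01.
0 days remain in February 2045 after the 28th (28 − 28).
Full months from March 2045 through March 2047 contribute their day counts.
Then 1 day into April 2047.
Total: 0 + 31 + 30 + 31 + 30 + 31 + 31 + 30 + 31 + 30 + 31 + 31 + 28 + 31 + 30 + 31 + 30 + 31 + 31 + 30 + 31 + 30 + 31 + 31 + 28 + 31 + 1 = 762.

762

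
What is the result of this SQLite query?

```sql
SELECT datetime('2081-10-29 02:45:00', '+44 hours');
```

+44 hours from 2081-10-29 02:45:00 is 2081-10-30 22:45:00 (crosses midnight).

2081-10-30 22:45:00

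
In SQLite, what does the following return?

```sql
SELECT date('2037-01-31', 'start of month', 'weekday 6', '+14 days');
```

2037-01-17

`start of month` rewinds 2037-01-31 to 2037-01-01.
`weekday 6` advances to the next Saturday; 2037-01-01 is a Thursday, so it moves forward to 2037-01-03.
Advancing 14 more days within January lands on 2037-01-17.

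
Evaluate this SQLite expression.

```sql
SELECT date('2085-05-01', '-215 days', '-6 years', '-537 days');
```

Applying '-215 days' to 2085-05-01: counting 215 days back gives 2084-09-28.
Adding -6 years to 2084-09-28 gives 2078-09-28.
Applying '-537 days' to 2078-09-28: counting 537 days back gives 2077-04-09.

2077-04-09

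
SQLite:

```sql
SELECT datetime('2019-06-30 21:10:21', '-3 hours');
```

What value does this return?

-3 hours from 2019-06-30 21:10:21 is 2019-06-30 18:10:21.

2019-06-30 18:10:21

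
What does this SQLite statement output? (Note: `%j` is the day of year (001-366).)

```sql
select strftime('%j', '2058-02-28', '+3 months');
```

148

First apply '+3 months': 2058-02-28 → 2058-05-28.
Day-of-year for 2058-05-28: days since 2058-01-01 inclusive = 148, zero-padded to 148.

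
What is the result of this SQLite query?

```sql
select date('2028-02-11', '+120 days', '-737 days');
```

Applying '+120 days' to 2028-02-11: counting 120 days forward gives 2028-06-10.
Applying '-737 days' to 2028-06-10: counting 737 days back gives 2026-06-04.

2026-06-04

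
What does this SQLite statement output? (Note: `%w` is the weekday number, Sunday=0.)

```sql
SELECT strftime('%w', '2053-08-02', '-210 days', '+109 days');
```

First apply '-210 days', '+109 days': 2053-08-02 → 2053-04-23.
2053-04-23 is a Wednesday; with Sunday=0 that is 3.

3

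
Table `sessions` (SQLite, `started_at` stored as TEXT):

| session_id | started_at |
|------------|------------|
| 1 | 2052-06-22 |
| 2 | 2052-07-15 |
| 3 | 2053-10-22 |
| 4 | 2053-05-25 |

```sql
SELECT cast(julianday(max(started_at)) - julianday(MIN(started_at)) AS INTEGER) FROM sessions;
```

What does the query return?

MIN = 2052-06-22, MAX = 2053-10-22.
8 days remain in June 2052 after the 22nd (30 − 22).
Full months from July 2052 through September 2053 contribute their day counts.
Then 22 days into October 2053.
Total: 8 + 31 + 31 + 30 + 31 + 30 + 31 + 31 + 28 + 31 + 30 + 31 + 30 + 31 + 31 + 30 + 22 = 487.

487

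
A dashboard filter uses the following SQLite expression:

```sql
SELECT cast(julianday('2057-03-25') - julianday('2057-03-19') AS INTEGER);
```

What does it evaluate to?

Both dates are in March 2057: 25 − 19 = 6.

6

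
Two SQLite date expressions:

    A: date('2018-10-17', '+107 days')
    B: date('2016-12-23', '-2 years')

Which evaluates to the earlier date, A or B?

A = 2019-02-01.
B = 2014-12-23.
B is earlier.

B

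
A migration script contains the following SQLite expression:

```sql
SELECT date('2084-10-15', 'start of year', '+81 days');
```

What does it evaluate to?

2084-03-22

`start of year` rewinds 2084-10-15 to 2084-01-01.
Applying '+81 days' to 2084-01-01: counting 81 days forward gives 2084-03-22.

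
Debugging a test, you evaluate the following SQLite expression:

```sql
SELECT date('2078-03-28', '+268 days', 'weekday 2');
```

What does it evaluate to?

2078-12-27

Applying '+268 days' to 2078-03-28: counting 268 days forward gives 2078-12-21.
`weekday 2` advances to the next Tuesday; 2078-12-21 is a Wednesday, so it moves forward to 2078-12-27.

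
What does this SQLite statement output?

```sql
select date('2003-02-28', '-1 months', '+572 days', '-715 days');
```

2002-09-07

Adding -1 month to 2003-02-28 gives 2003-01-28.
Applying '+572 days' to 2003-01-28: counting 572 days forward gives 2004-08-22.
Applying '-715 days' to 2004-08-22: counting 715 days back gives 2002-09-07.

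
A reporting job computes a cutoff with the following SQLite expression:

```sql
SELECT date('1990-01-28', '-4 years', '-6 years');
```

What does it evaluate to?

Adding -4 years to 1990-01-28 gives 1986-01-28.
Adding -6 years to 1986-01-28 gives 1980-01-28.

1980-01-28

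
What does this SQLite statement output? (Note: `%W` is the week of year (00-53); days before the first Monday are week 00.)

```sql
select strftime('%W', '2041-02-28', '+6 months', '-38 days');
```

First apply '+6 months', '-38 days': 2041-02-28 → 2041-07-21.
2041-07-21 is a Sunday. SQLite's %W counts Mondays since the year started; the result is 28.

28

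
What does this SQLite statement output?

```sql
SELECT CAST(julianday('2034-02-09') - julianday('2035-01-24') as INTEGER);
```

-349

19 days remain in February 2034 after the 9th (28 − 9).
Full months from March 2034 through December 2034 contribute their day counts.
Then 24 days into January 2035.
Total: 19 + 31 + 30 + 31 + 30 + 31 + 31 + 30 + 31 + 30 + 31 + 24 = 349.
The subtraction is earlier − later, so the result is −349 → -349.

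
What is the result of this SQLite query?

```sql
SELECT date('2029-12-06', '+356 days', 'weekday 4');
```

2030-11-28

Applying '+356 days' to 2029-12-06: counting 356 days forward gives 2030-11-27.
`weekday 4` advances to the next Thursday; 2030-11-27 is a Wednesday, so it moves forward to 2030-11-28.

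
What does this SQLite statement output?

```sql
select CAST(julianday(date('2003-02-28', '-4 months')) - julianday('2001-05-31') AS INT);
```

Adding -4 months to 2003-02-28 gives 2002-10-28.
0 days remain in May 2001 after the 31st (31 − 31).
Full months from June 2001 through September 2002 contribute their day counts.
Then 28 days into October 2002.
Total: 0 + 30 + 31 + 31 + 30 + 31 + 30 + 31 + 31 + 28 + 31 + 30 + 31 + 30 + 31 + 31 + 30 + 28 = 515.

515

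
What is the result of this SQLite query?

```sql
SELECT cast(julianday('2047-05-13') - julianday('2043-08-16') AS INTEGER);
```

1366

15 days remain in August 2043 after the 16th (31 − 16).
Full months from September 2043 through April 2047 contribute their day counts.
Then 13 days into May 2047.
Total: 15 + 30 + 31 + 30 + 31 + 31 + 29 + 31 + 30 + 31 + 30 + 31 + 31 + 30 + 31 + 30 + 31 + 31 + 28 + 31 + 30 + 31 + 30 + 31 + 31 + 30 + 31 + 30 + 31 + 31 + 28 + 31 + 30 + 31 + 30 + 31 + 31 + 30 + 31 + 30 + 31 + 31 + 28 + 31 + 30 + 13 = 1366.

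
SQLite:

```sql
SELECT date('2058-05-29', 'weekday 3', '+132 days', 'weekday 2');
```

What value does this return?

`weekday 3` advances to the next Wednesday; 2058-05-29 is already a Wednesday, so it stays at 2058-05-29.
Applying '+132 days' to 2058-05-29: counting 132 days forward gives 2058-10-08.
`weekday 2` advances to the next Tuesday; 2058-10-08 is already a Tuesday, so it stays at 2058-10-08.

2058-10-08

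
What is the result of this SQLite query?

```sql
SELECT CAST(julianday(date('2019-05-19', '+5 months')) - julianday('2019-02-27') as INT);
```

Adding +5 months to 2019-05-19 gives 2019-10-19.
1 day remains in February 2019 after the 27th (28 − 27).
Full months from March 2019 through September 2019 contribute their day counts.
Then 19 days into October 2019.
Total: 1 + 31 + 30 + 31 + 30 + 31 + 31 + 30 + 19 = 234.

234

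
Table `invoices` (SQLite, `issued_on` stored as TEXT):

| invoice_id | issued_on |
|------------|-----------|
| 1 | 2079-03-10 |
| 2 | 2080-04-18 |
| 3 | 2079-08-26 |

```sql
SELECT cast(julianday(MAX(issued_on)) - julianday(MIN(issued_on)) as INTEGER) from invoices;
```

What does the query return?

405

MIN = 2079-03-10, MAX = 2080-04-18.
21 days remain in March 2079 after the 10th (31 − 10).
Full months from April 2079 through March 2080 contribute their day counts.
Then 18 days into April 2080.
Total: 21 + 30 + 31 + 30 + 31 + 31 + 30 + 31 + 30 + 31 + 31 + 29 + 31 + 18 = 405.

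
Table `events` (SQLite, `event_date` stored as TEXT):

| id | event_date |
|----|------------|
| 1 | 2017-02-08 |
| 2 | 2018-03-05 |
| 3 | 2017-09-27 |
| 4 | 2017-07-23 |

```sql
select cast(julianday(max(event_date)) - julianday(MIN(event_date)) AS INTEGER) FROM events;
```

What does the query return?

390

MIN = 2017-02-08, MAX = 2018-03-05.
20 days remain in February 2017 after the 8th (28 − 8).
Full months from March 2017 through February 2018 contribute their day counts.
Then 5 days into March 2018.
Total: 20 + 31 + 30 + 31 + 30 + 31 + 31 + 30 + 31 + 30 + 31 + 31 + 28 + 5 = 390.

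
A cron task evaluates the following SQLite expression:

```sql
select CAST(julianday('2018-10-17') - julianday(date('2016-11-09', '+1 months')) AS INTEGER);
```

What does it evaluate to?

677

Adding +1 month to 2016-11-09 gives 2016-12-09.
22 days remain in December 2016 after the 9th (31 − 9).
Full months from January 2017 through September 2018 contribute their day counts.
Then 17 days into October 2018.
Total: 22 + 31 + 28 + 31 + 30 + 31 + 30 + 31 + 31 + 30 + 31 + 30 + 31 + 31 + 28 + 31 + 30 + 31 + 30 + 31 + 31 + 30 + 17 = 677.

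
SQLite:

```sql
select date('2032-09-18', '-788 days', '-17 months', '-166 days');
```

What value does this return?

Applying '-788 days' to 2032-09-18: counting 788 days back gives 2030-07-23.
Adding -17 months to 2030-07-23 gives 2029-02-23.
Applying '-166 days' to 2029-02-23: counting 166 days back gives 2028-09-10.

2028-09-10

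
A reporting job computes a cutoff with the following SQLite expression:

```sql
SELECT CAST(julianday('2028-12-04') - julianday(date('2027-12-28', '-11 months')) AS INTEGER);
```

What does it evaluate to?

676

Adding -11 months to 2027-12-28 gives 2027-01-28.
3 days remain in January 2027 after the 28th (31 − 28).
Full months from February 2027 through November 2028 contribute their day counts.
Then 4 days into December 2028.
Total: 3 + 28 + 31 + 30 + 31 + 30 + 31 + 31 + 30 + 31 + 30 + 31 + 31 + 29 + 31 + 30 + 31 + 30 + 31 + 31 + 30 + 31 + 30 + 4 = 676.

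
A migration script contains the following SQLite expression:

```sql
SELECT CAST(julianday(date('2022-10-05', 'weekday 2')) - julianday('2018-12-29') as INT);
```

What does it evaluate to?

1382

`weekday 2` advances to the next Tuesday; 2022-10-05 is a Wednesday, so it moves forward to 2022-10-11.
2 days remain in December 2018 after the 29th (31 − 29).
Full months from January 2019 through September 2022 contribute their day counts.
Then 11 days into October 2022.
Total: 2 + 31 + 28 + 31 + 30 + 31 + 30 + 31 + 31 + 30 + 31 + 30 + 31 + 31 + 29 + 31 + 30 + 31 + 30 + 31 + 31 + 30 + 31 + 30 + 31 + 31 + 28 + 31 + 30 + 31 + 30 + 31 + 31 + 30 + 31 + 30 + 31 + 31 + 28 + 31 + 30 + 31 + 30 + 31 + 31 + 30 + 11 = 1382.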